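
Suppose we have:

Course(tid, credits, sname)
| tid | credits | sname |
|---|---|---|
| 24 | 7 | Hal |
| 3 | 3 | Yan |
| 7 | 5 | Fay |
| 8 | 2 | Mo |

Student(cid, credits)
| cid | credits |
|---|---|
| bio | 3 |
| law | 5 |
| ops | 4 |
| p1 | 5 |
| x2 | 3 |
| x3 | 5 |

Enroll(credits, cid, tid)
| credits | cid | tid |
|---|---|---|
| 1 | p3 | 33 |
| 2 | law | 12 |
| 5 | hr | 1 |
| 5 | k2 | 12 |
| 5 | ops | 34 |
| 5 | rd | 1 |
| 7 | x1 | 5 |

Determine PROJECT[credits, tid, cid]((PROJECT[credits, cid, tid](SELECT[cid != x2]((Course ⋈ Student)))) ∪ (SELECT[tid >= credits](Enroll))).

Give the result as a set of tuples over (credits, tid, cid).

{(1, 33, p3), (2, 12, law), (3, 3, bio), (5, 12, k2), (5, 34, ops), (5, 7, law), (5, 7, p1), (5, 7, x3)}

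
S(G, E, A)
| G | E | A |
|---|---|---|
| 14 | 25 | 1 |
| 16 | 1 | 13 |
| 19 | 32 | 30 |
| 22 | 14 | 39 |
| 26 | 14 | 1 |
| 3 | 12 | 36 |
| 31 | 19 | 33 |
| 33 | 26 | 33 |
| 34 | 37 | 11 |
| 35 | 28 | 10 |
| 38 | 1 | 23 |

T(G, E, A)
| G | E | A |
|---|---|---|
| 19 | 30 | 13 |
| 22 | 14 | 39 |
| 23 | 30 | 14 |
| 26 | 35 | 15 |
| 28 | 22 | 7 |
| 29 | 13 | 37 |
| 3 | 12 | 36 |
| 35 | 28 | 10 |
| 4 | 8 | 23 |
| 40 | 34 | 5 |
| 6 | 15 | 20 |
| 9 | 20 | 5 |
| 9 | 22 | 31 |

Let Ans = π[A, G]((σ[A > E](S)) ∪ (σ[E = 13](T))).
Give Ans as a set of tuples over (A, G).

{(13, 16), (23, 38), (33, 31), (33, 33), (36, 3), (37, 29), (39, 22)}

Selection A > E: {(16, 1, 13), (22, 14, 39), (3, 12, 36), (31, 19, 33), (33, 26, 33), (38, 1, 23)}
Selection E = 13: {(29, 13, 37)}
Union: {(16, 1, 13), (22, 14, 39), (3, 12, 36), (31, 19, 33), (33, 26, 33), (38, 1, 23)} with {(29, 13, 37)} → {(16, 1, 13), (22, 14, 39), (29, 13, 37), (3, 12, 36), (31, 19, 33), (33, 26, 33), (38, 1, 23)}
Projecting to A, G: {(13, 16), (23, 38), (33, 31), (33, 33), (36, 3), (37, 29), (39, 22)}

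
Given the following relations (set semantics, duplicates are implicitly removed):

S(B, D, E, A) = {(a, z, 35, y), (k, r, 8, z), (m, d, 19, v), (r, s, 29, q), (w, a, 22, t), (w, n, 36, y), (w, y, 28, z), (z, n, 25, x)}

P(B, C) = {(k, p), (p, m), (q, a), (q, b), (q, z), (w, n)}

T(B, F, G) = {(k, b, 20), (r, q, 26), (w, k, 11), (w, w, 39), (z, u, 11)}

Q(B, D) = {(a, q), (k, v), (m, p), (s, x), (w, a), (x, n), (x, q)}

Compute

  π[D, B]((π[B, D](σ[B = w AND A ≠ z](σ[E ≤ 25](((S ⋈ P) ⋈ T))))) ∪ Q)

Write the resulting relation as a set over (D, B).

{(a, w), (n, x), (p, m), (q, a), (q, x), (v, k), (x, s)}

Natural join on B: {(k, r, 8, z, p), (w, a, 22, t, n), (w, n, 36, y, n), (w, y, 28, z, n)}
Natural join on B: {(k, r, 8, z, p, b, 20), (w, a, 22, t, n, k, 11), (w, a, 22, t, n, w, 39), (w, n, 36, y, n, k, 11), (w, n, 36, y, n, w, 39), (w, y, 28, z, n, k, 11), (w, y, 28, z, n, w, 39)}
Selection E ≤ 25: {(k, r, 8, z, p, b, 20), (w, a, 22, t, n, k, 11), (w, a, 22, t, n, w, 39)}
Selection B = w AND A ≠ z: {(w, a, 22, t, n, k, 11), (w, a, 22, t, n, w, 39)}
π[B, D]: project onto (B, D) (1 duplicate(s) eliminated) → {(w, a)}
Taking the union: {(a, q), (k, v), (m, p), (s, x), (w, a), (x, n), (x, q)}
π[D, B]: project onto (D, B) → {(a, w), (n, x), (p, m), (q, a), (q, x), (v, k), (x, s)}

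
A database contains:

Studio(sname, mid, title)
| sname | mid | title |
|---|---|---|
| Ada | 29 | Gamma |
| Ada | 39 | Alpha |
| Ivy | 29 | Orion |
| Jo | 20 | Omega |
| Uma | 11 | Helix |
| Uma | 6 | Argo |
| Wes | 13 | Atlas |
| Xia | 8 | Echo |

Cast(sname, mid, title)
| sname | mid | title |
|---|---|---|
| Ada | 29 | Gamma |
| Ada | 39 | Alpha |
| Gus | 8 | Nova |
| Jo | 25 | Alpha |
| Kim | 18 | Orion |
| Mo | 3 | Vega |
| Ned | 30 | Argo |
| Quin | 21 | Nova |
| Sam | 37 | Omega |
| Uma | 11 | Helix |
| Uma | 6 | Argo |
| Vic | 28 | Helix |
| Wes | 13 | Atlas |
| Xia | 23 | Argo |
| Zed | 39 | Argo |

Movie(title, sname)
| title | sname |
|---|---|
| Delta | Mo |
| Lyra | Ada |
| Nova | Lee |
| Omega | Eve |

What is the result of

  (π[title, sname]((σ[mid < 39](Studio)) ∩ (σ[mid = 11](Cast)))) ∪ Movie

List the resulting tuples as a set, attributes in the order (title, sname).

{(Delta, Mo), (Helix, Uma), (Lyra, Ada), (Nova, Lee), (Omega, Eve)}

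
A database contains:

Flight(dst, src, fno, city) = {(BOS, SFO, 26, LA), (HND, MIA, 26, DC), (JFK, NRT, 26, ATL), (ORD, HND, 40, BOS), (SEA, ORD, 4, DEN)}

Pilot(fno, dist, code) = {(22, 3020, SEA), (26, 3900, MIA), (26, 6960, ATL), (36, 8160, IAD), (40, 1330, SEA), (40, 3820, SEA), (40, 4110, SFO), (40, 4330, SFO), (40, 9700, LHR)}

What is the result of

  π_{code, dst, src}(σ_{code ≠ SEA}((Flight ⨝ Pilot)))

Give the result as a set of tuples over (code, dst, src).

Flight ⋈ Pilot (natural join on fno): {(BOS, SFO, 26, LA, 3900, MIA), (BOS, SFO, 26, LA, 6960, ATL), (HND, MIA, 26, DC, 3900, MIA), (HND, MIA, 26, DC, 6960, ATL), (JFK, NRT, 26, ATL, 3900, MIA), (JFK, NRT, 26, ATL, 6960, ATL), (ORD, HND, 40, BOS, 1330, SEA), (ORD, HND, 40, BOS, 3820, SEA), (ORD, HND, 40, BOS, 4110, SFO), (ORD, HND, 40, BOS, 4330, SFO), (ORD, HND, 40, BOS, 9700, LHR)}
Filtering on code ≠ SEA leaves {(BOS, SFO, 26, LA, 3900, MIA), (BOS, SFO, 26, LA, 6960, ATL), (HND, MIA, 26, DC, 3900, MIA), (HND, MIA, 26, DC, 6960, ATL), (JFK, NRT, 26, ATL, 3900, MIA), (JFK, NRT, 26, ATL, 6960, ATL), (ORD, HND, 40, BOS, 4110, SFO), (ORD, HND, 40, BOS, 4330, SFO), (ORD, HND, 40, BOS, 9700, LHR)}.
Projecting to code, dst, src (1 duplicate(s) eliminated): {(ATL, BOS, SFO), (ATL, HND, MIA), (ATL, JFK, NRT), (LHR, ORD, HND), (MIA, BOS, SFO), (MIA, HND, MIA), (MIA, JFK, NRT), (SFO, ORD, HND)}

{(ATL, BOS, SFO), (ATL, HND, MIA), (ATL, JFK, NRT), (LHR, ORD, HND), (MIA, BOS, SFO), (MIA, HND, MIA), (MIA, JFK, NRT), (SFO, ORD, HND)}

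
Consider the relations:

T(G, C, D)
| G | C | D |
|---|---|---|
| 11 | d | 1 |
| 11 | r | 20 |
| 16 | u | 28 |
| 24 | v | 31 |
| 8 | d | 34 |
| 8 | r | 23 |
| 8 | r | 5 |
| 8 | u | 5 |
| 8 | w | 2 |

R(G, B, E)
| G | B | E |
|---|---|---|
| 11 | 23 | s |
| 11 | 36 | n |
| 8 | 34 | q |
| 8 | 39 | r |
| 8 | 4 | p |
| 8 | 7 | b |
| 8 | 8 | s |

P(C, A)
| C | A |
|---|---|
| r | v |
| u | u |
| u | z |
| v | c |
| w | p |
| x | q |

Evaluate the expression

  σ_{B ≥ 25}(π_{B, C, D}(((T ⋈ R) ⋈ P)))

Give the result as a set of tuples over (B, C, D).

Joining T and R on G yields {(11, d, 1, 23, s), (11, d, 1, 36, n), (11, r, 20, 23, s), (11, r, 20, 36, n), (8, d, 34, 34, q), (8, d, 34, 39, r), (8, d, 34, 4, p), (8, d, 34, 7, b), (8, d, 34, 8, s), (8, r, 23, 34, q), (8, r, 23, 39, r), (8, r, 23, 4, p), (8, r, 23, 7, b), (8, r, 23, 8, s), (8, r, 5, 34, q), (8, r, 5, 39, r), (8, r, 5, 4, p), (8, r, 5, 7, b), (8, r, 5, 8, s), (8, u, 5, 34, q), (8, u, 5, 39, r), (8, u, 5, 4, p), (8, u, 5, 7, b), (8, u, 5, 8, s), (8, w, 2, 34, q), (8, w, 2, 39, r), (8, w, 2, 4, p), (8, w, 2, 7, b), (8, w, 2, 8, s)}.
Joining (T ⋈ R) and P on C yields {(11, r, 20, 23, s, v), (11, r, 20, 36, n, v), (8, r, 23, 34, q, v), (8, r, 23, 39, r, v), (8, r, 23, 4, p, v), (8, r, 23, 7, b, v), (8, r, 23, 8, s, v), (8, r, 5, 34, q, v), (8, r, 5, 39, r, v), (8, r, 5, 4, p, v), (8, r, 5, 7, b, v), (8, r, 5, 8, s, v), (8, u, 5, 34, q, u), (8, u, 5, 34, q, z), (8, u, 5, 39, r, u), (8, u, 5, 39, r, z), (8, u, 5, 4, p, u), (8, u, 5, 4, p, z), (8, u, 5, 7, b, u), (8, u, 5, 7, b, z), (8, u, 5, 8, s, u), (8, u, 5, 8, s, z), (8, w, 2, 34, q, p), (8, w, 2, 39, r, p), (8, w, 2, 4, p, p), (8, w, 2, 7, b, p), (8, w, 2, 8, s, p)}.
Projecting to B, C, D (5 duplicate(s) eliminated): {(23, r, 20), (34, r, 23), (34, r, 5), (34, u, 5), (34, w, 2), (36, r, 20), (39, r, 23), (39, r, 5), (39, u, 5), (39, w, 2), (4, r, 23), (4, r, 5), (4, u, 5), (4, w, 2), (7, r, 23), (7, r, 5), (7, u, 5), (7, w, 2), (8, r, 23), (8, r, 5), (8, u, 5), (8, w, 2)}
σ[B ≥ 25]: keep tuples satisfying B ≥ 25 → {(34, r, 23), (34, r, 5), (34, u, 5), (34, w, 2), (36, r, 20), (39, r, 23), (39, r, 5), (39, u, 5), (39, w, 2)}

{(34, r, 23), (34, r, 5), (34, u, 5), (34, w, 2), (36, r, 20), (39, r, 23), (39, r, 5), (39, u, 5), (39, w, 2)}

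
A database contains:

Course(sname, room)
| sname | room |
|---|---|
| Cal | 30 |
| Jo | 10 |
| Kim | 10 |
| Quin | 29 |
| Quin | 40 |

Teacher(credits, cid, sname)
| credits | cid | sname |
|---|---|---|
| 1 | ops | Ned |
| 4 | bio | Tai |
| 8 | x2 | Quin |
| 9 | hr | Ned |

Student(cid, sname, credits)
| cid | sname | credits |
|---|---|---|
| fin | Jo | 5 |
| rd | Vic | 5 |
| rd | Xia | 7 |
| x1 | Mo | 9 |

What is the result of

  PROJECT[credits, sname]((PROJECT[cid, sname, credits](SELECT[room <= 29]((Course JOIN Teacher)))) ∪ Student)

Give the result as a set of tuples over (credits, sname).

{(5, Jo), (5, Vic), (7, Xia), (8, Quin), (9, Mo)}

Natural join on sname: {(Quin, 29, 8, x2), (Quin, 40, 8, x2)}
σ[room <= 29]: keep tuples satisfying room <= 29 → {(Quin, 29, 8, x2)}
π[cid, sname, credits]: project onto (cid, sname, credits) → {(x2, Quin, 8)}
Union: {(x2, Quin, 8)} with {(fin, Jo, 5), (rd, Vic, 5), (rd, Xia, 7), (x1, Mo, 9)} → {(fin, Jo, 5), (rd, Vic, 5), (rd, Xia, 7), (x1, Mo, 9), (x2, Quin, 8)}
π[credits, sname]: project onto (credits, sname) → {(5, Jo), (5, Vic), (7, Xia), (8, Quin), (9, Mo)}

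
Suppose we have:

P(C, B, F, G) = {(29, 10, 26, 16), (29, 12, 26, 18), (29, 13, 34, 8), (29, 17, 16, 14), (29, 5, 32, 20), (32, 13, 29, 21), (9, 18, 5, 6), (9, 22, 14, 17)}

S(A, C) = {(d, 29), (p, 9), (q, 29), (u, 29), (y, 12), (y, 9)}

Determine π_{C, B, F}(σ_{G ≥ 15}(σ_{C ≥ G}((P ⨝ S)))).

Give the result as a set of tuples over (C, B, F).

Natural join on C: {(29, 10, 26, 16, d), (29, 10, 26, 16, q), (29, 10, 26, 16, u), (29, 12, 26, 18, d), (29, 12, 26, 18, q), (29, 12, 26, 18, u), (29, 13, 34, 8, d), (29, 13, 34, 8, q), (29, 13, 34, 8, u), (29, 17, 16, 14, d), (29, 17, 16, 14, q), (29, 17, 16, 14, u), (29, 5, 32, 20, d), (29, 5, 32, 20, q), (29, 5, 32, 20, u), (9, 18, 5, 6, p), (9, 18, 5, 6, y), (9, 22, 14, 17, p), (9, 22, 14, 17, y)}
Selection C ≥ G: {(29, 10, 26, 16, d), (29, 10, 26, 16, q), (29, 10, 26, 16, u), (29, 12, 26, 18, d), (29, 12, 26, 18, q), (29, 12, 26, 18, u), (29, 13, 34, 8, d), (29, 13, 34, 8, q), (29, 13, 34, 8, u), (29, 17, 16, 14, d), (29, 17, 16, 14, q), (29, 17, 16, 14, u), (29, 5, 32, 20, d), (29, 5, 32, 20, q), (29, 5, 32, 20, u), (9, 18, 5, 6, p), (9, 18, 5, 6, y)}
Selection G ≥ 15: {(29, 10, 26, 16, d), (29, 10, 26, 16, q), (29, 10, 26, 16, u), (29, 12, 26, 18, d), (29, 12, 26, 18, q), (29, 12, 26, 18, u), (29, 5, 32, 20, d), (29, 5, 32, 20, q), (29, 5, 32, 20, u)}
π[C, B, F]: project onto (C, B, F) (6 duplicate(s) eliminated) → {(29, 10, 26), (29, 12, 26), (29, 5, 32)}

{(29, 10, 26), (29, 12, 26), (29, 5, 32)}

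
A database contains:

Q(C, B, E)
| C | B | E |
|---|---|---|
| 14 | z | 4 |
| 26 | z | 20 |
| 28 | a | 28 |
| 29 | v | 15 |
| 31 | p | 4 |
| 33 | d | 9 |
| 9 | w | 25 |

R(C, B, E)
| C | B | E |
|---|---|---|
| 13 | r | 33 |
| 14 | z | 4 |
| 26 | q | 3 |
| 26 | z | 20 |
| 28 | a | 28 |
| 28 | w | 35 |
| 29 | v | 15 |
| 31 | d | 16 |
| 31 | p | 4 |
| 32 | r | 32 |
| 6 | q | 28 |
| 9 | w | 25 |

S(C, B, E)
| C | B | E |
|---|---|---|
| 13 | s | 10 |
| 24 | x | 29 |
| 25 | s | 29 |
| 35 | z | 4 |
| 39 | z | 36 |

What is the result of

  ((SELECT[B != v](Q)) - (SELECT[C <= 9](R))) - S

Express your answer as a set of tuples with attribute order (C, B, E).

{(14, z, 4), (26, z, 20), (28, a, 28), (31, p, 4), (33, d, 9)}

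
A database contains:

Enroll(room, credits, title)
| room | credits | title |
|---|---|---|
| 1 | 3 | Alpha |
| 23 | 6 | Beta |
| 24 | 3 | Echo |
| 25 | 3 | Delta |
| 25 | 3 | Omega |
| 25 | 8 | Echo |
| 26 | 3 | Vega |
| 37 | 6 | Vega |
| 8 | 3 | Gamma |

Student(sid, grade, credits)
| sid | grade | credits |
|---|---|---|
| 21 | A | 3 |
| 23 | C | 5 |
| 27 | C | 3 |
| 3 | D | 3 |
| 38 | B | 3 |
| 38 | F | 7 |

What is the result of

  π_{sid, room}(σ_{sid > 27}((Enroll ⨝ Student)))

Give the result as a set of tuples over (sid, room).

Joining Enroll and Student on credits yields {(1, 3, Alpha, 21, A), (1, 3, Alpha, 27, C), (1, 3, Alpha, 3, D), (1, 3, Alpha, 38, B), (24, 3, Echo, 21, A), (24, 3, Echo, 27, C), (24, 3, Echo, 3, D), (24, 3, Echo, 38, B), (25, 3, Delta, 21, A), (25, 3, Delta, 27, C), (25, 3, Delta, 3, D), (25, 3, Delta, 38, B), (25, 3, Omega, 21, A), (25, 3, Omega, 27, C), (25, 3, Omega, 3, D), (25, 3, Omega, 38, B), (26, 3, Vega, 21, A), (26, 3, Vega, 27, C), (26, 3, Vega, 3, D), (26, 3, Vega, 38, B), (8, 3, Gamma, 21, A), (8, 3, Gamma, 27, C), (8, 3, Gamma, 3, D), (8, 3, Gamma, 38, B)}.
Selection sid > 27: {(1, 3, Alpha, 38, B), (24, 3, Echo, 38, B), (25, 3, Delta, 38, B), (25, 3, Omega, 38, B), (26, 3, Vega, 38, B), (8, 3, Gamma, 38, B)}
Keep only column(s) sid, room (1 duplicate(s) eliminated): {(38, 1), (38, 24), (38, 25), (38, 26), (38, 8)}

{(38, 1), (38, 24), (38, 25), (38, 26), (38, 8)}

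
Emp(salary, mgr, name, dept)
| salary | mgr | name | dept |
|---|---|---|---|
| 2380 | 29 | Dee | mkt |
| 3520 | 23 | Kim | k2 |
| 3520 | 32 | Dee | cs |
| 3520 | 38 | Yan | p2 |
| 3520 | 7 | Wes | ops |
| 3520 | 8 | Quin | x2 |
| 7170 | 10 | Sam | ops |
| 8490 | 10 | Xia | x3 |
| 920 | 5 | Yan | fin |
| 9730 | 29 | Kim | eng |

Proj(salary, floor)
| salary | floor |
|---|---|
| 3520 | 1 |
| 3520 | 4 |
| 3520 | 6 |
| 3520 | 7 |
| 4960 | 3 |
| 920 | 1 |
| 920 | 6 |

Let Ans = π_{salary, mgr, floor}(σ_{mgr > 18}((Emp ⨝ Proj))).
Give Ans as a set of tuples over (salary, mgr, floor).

{(3520, 23, 1), (3520, 23, 4), (3520, 23, 6), (3520, 23, 7), (3520, 32, 1), (3520, 32, 4), (3520, 32, 6), (3520, 32, 7), (3520, 38, 1), (3520, 38, 4), (3520, 38, 6), (3520, 38, 7)}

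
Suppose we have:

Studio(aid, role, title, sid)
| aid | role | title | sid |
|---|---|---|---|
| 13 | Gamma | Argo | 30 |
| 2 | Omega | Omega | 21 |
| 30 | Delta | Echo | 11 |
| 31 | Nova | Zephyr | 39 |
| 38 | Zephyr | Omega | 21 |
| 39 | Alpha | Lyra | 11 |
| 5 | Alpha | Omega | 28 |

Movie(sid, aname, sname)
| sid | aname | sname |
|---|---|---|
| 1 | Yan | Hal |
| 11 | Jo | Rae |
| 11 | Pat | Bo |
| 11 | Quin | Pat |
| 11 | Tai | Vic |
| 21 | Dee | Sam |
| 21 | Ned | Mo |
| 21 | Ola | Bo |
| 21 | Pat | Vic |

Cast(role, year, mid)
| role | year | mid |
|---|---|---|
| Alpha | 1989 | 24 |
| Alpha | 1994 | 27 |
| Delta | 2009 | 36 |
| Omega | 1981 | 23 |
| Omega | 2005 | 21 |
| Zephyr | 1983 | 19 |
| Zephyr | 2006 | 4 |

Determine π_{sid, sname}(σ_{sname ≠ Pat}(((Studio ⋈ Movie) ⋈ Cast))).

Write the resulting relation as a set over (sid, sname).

Studio ⋈ Movie (natural join on sid): {(2, Omega, Omega, 21, Dee, Sam), (2, Omega, Omega, 21, Ned, Mo), (2, Omega, Omega, 21, Ola, Bo), (2, Omega, Omega, 21, Pat, Vic), (30, Delta, Echo, 11, Jo, Rae), (30, Delta, Echo, 11, Pat, Bo), (30, Delta, Echo, 11, Quin, Pat), (30, Delta, Echo, 11, Tai, Vic), (38, Zephyr, Omega, 21, Dee, Sam), (38, Zephyr, Omega, 21, Ned, Mo), (38, Zephyr, Omega, 21, Ola, Bo), (38, Zephyr, Omega, 21, Pat, Vic), (39, Alpha, Lyra, 11, Jo, Rae), (39, Alpha, Lyra, 11, Pat, Bo), (39, Alpha, Lyra, 11, Quin, Pat), (39, Alpha, Lyra, 11, Tai, Vic)}
(Studio ⋈ Movie) ⋈ Cast (natural join on role): {(2, Omega, Omega, 21, Dee, Sam, 1981, 23), (2, Omega, Omega, 21, Dee, Sam, 2005, 21), (2, Omega, Omega, 21, Ned, Mo, 1981, 23), (2, Omega, Omega, 21, Ned, Mo, 2005, 21), (2, Omega, Omega, 21, Ola, Bo, 1981, 23), (2, Omega, Omega, 21, Ola, Bo, 2005, 21), (2, Omega, Omega, 21, Pat, Vic, 1981, 23), (2, Omega, Omega, 21, Pat, Vic, 2005, 21), (30, Delta, Echo, 11, Jo, Rae, 2009, 36), (30, Delta, Echo, 11, Pat, Bo, 2009, 36), (30, Delta, Echo, 11, Quin, Pat, 2009, 36), (30, Delta, Echo, 11, Tai, Vic, 2009, 36), (38, Zephyr, Omega, 21, Dee, Sam, 1983, 19), (38, Zephyr, Omega, 21, Dee, Sam, 2006, 4), (38, Zephyr, Omega, 21, Ned, Mo, 1983, 19), (38, Zephyr, Omega, 21, Ned, Mo, 2006, 4), (38, Zephyr, Omega, 21, Ola, Bo, 1983, 19), (38, Zephyr, Omega, 21, Ola, Bo, 2006, 4), (38, Zephyr, Omega, 21, Pat, Vic, 1983, 19), (38, Zephyr, Omega, 21, Pat, Vic, 2006, 4), (39, Alpha, Lyra, 11, Jo, Rae, 1989, 24), (39, Alpha, Lyra, 11, Jo, Rae, 1994, 27), (39, Alpha, Lyra, 11, Pat, Bo, 1989, 24), (39, Alpha, Lyra, 11, Pat, Bo, 1994, 27), (39, Alpha, Lyra, 11, Quin, Pat, 1989, 24), (39, Alpha, Lyra, 11, Quin, Pat, 1994, 27), (39, Alpha, Lyra, 11, Tai, Vic, 1989, 24), (39, Alpha, Lyra, 11, Tai, Vic, 1994, 27)}
Selection sname ≠ Pat: {(2, Omega, Omega, 21, Dee, Sam, 1981, 23), (2, Omega, Omega, 21, Dee, Sam, 2005, 21), (2, Omega, Omega, 21, Ned, Mo, 1981, 23), (2, Omega, Omega, 21, Ned, Mo, 2005, 21), (2, Omega, Omega, 21, Ola, Bo, 1981, 23), (2, Omega, Omega, 21, Ola, Bo, 2005, 21), (2, Omega, Omega, 21, Pat, Vic, 1981, 23), (2, Omega, Omega, 21, Pat, Vic, 2005, 21), (30, Delta, Echo, 11, Jo, Rae, 2009, 36), (30, Delta, Echo, 11, Pat, Bo, 2009, 36), (30, Delta, Echo, 11, Tai, Vic, 2009, 36), (38, Zephyr, Omega, 21, Dee, Sam, 1983, 19), (38, Zephyr, Omega, 21, Dee, Sam, 2006, 4), (38, Zephyr, Omega, 21, Ned, Mo, 1983, 19), (38, Zephyr, Omega, 21, Ned, Mo, 2006, 4), (38, Zephyr, Omega, 21, Ola, Bo, 1983, 19), (38, Zephyr, Omega, 21, Ola, Bo, 2006, 4), (38, Zephyr, Omega, 21, Pat, Vic, 1983, 19), (38, Zephyr, Omega, 21, Pat, Vic, 2006, 4), (39, Alpha, Lyra, 11, Jo, Rae, 1989, 24), (39, Alpha, Lyra, 11, Jo, Rae, 1994, 27), (39, Alpha, Lyra, 11, Pat, Bo, 1989, 24), (39, Alpha, Lyra, 11, Pat, Bo, 1994, 27), (39, Alpha, Lyra, 11, Tai, Vic, 1989, 24), (39, Alpha, Lyra, 11, Tai, Vic, 1994, 27)}
π_{sid, sname} gives {(11, Bo), (11, Rae), (11, Vic), (21, Bo), (21, Mo), (21, Sam), (21, Vic)} (18 duplicate(s) eliminated).

{(11, Bo), (11, Rae), (11, Vic), (21, Bo), (21, Mo), (21, Sam), (21, Vic)}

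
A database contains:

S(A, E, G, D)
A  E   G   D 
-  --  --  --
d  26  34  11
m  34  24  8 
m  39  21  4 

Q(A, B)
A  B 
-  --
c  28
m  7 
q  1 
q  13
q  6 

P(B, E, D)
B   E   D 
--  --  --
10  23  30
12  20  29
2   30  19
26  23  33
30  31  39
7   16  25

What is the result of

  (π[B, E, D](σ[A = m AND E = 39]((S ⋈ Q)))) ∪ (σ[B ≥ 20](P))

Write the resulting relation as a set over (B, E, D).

{(26, 23, 33), (30, 31, 39), (7, 39, 4)}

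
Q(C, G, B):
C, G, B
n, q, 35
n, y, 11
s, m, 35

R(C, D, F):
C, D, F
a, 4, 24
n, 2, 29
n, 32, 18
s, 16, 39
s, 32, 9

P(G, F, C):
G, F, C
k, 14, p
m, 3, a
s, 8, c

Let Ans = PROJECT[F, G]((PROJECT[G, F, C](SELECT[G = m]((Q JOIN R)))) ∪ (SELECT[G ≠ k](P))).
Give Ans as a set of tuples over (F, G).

{(3, m), (39, m), (8, s), (9, m)}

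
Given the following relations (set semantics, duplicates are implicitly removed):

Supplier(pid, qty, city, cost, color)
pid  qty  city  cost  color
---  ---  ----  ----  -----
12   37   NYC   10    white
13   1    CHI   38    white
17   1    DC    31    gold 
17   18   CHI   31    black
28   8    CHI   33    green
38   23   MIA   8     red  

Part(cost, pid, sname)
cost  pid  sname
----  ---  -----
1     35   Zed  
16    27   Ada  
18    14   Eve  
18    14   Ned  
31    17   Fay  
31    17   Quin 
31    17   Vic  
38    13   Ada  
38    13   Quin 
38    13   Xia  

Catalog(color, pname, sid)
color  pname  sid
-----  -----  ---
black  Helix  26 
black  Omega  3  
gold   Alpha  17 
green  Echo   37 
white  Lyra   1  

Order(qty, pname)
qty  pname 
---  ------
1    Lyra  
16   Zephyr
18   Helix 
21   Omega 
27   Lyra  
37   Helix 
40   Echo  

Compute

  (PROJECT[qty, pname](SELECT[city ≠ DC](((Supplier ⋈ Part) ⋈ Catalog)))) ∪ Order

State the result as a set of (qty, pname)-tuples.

{(1, Lyra), (16, Zephyr), (18, Helix), (18, Omega), (21, Omega), (27, Lyra), (37, Helix), (40, Echo)}

Joining Supplier and Part on pid, cost yields {(13, 1, CHI, 38, white, Ada), (13, 1, CHI, 38, white, Quin), (13, 1, CHI, 38, white, Xia), (17, 1, DC, 31, gold, Fay), (17, 1, DC, 31, gold, Quin), (17, 1, DC, 31, gold, Vic), (17, 18, CHI, 31, black, Fay), (17, 18, CHI, 31, black, Quin), (17, 18, CHI, 31, black, Vic)}.
Joining (Supplier ⋈ Part) and Catalog on color yields {(13, 1, CHI, 38, white, Ada, Lyra, 1), (13, 1, CHI, 38, white, Quin, Lyra, 1), (13, 1, CHI, 38, white, Xia, Lyra, 1), (17, 1, DC, 31, gold, Fay, Alpha, 17), (17, 1, DC, 31, gold, Quin, Alpha, 17), (17, 1, DC, 31, gold, Vic, Alpha, 17), (17, 18, CHI, 31, black, Fay, Helix, 26), (17, 18, CHI, 31, black, Fay, Omega, 3), (17, 18, CHI, 31, black, Quin, Helix, 26), (17, 18, CHI, 31, black, Quin, Omega, 3), (17, 18, CHI, 31, black, Vic, Helix, 26), (17, 18, CHI, 31, black, Vic, Omega, 3)}.
σ[city ≠ DC]: keep tuples satisfying city ≠ DC → {(13, 1, CHI, 38, white, Ada, Lyra, 1), (13, 1, CHI, 38, white, Quin, Lyra, 1), (13, 1, CHI, 38, white, Xia, Lyra, 1), (17, 18, CHI, 31, black, Fay, Helix, 26), (17, 18, CHI, 31, black, Fay, Omega, 3), (17, 18, CHI, 31, black, Quin, Helix, 26), (17, 18, CHI, 31, black, Quin, Omega, 3), (17, 18, CHI, 31, black, Vic, Helix, 26), (17, 18, CHI, 31, black, Vic, Omega, 3)}
Keep only column(s) qty, pname (6 duplicate(s) eliminated): {(1, Lyra), (18, Helix), (18, Omega)}
Set union of the two operands is {(1, Lyra), (16, Zephyr), (18, Helix), (18, Omega), (21, Omega), (27, Lyra), (37, Helix), (40, Echo)}.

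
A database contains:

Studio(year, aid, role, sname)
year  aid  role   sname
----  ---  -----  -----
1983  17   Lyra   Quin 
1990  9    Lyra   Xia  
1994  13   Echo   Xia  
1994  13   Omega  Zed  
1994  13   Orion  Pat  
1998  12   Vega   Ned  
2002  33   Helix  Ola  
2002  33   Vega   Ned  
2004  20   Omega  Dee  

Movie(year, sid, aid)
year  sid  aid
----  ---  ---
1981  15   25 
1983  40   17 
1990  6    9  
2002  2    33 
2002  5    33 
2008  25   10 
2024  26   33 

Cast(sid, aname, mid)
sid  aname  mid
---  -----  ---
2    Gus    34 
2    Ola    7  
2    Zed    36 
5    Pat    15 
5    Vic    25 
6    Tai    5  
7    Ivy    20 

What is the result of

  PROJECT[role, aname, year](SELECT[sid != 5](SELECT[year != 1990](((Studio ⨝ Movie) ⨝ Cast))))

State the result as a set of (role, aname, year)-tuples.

{(Helix, Gus, 2002), (Helix, Ola, 2002), (Helix, Zed, 2002), (Vega, Gus, 2002), (Vega, Ola, 2002), (Vega, Zed, 2002)}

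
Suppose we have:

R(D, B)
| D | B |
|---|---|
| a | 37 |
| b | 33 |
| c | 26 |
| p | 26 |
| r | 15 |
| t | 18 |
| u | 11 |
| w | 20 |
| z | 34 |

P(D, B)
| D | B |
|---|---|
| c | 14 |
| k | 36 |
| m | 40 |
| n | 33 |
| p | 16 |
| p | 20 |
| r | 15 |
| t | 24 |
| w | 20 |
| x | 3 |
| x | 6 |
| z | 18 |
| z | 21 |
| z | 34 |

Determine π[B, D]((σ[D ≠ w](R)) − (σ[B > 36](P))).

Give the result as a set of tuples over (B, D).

{(11, u), (15, r), (18, t), (26, c), (26, p), (33, b), (34, z), (37, a)}

Filtering on D ≠ w leaves {(a, 37), (b, 33), (c, 26), (p, 26), (r, 15), (t, 18), (u, 11), (z, 34)}.
Filtering on B > 36 leaves {(m, 40)}.
Difference: {(a, 37), (b, 33), (c, 26), (p, 26), (r, 15), (t, 18), (u, 11), (z, 34)} with {(m, 40)} → {(a, 37), (b, 33), (c, 26), (p, 26), (r, 15), (t, 18), (u, 11), (z, 34)}
π[B, D]: project onto (B, D) → {(11, u), (15, r), (18, t), (26, c), (26, p), (33, b), (34, z), (37, a)}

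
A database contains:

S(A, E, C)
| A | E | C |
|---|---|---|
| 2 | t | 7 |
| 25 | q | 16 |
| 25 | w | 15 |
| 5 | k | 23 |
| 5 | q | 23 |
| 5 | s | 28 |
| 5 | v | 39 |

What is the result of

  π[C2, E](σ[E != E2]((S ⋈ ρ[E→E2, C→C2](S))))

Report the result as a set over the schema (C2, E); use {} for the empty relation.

{(15, q), (16, w), (23, k), (23, q), (23, s), (23, v), (28, k), (28, q), (28, v), (39, k), (39, q), (39, s)}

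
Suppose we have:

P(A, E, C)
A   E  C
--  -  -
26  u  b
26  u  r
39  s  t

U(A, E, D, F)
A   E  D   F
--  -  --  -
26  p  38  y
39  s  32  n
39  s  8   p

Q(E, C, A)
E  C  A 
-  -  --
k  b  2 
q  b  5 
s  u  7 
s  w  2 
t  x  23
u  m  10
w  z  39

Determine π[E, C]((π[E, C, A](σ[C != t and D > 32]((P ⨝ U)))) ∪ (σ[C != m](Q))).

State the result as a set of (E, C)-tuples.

Joining P and U on A, E yields {(39, s, t, 32, n), (39, s, t, 8, p)}.
Selection C != t and D > 32: {}
π_{E, C, A} gives {}.
Selection C != m: {(k, b, 2), (q, b, 5), (s, u, 7), (s, w, 2), (t, x, 23), (w, z, 39)}
Taking the union: {(k, b, 2), (q, b, 5), (s, u, 7), (s, w, 2), (t, x, 23), (w, z, 39)}
π_{E, C} gives {(k, b), (q, b), (s, u), (s, w), (t, x), (w, z)}.

{(k, b), (q, b), (s, u), (s, w), (t, x), (w, z)}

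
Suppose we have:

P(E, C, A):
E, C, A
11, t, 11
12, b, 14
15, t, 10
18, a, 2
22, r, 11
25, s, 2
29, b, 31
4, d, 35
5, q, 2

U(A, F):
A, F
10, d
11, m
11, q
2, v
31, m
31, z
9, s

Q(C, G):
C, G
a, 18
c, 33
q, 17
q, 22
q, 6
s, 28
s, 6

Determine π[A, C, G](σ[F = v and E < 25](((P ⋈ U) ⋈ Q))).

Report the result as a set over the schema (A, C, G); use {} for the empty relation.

{(2, a, 18), (2, q, 17), (2, q, 22), (2, q, 6)}

P ⋈ U (natural join on A): {(11, t, 11, m), (11, t, 11, q), (15, t, 10, d), (18, a, 2, v), (22, r, 11, m), (22, r, 11, q), (25, s, 2, v), (29, b, 31, m), (29, b, 31, z), (5, q, 2, v)}
(P ⋈ U) ⋈ Q (natural join on C): {(18, a, 2, v, 18), (25, s, 2, v, 28), (25, s, 2, v, 6), (5, q, 2, v, 17), (5, q, 2, v, 22), (5, q, 2, v, 6)}
Apply σ_{F = v and E < 25}; surviving tuples: {(18, a, 2, v, 18), (5, q, 2, v, 17), (5, q, 2, v, 22), (5, q, 2, v, 6)}
Keep only column(s) A, C, G: {(2, a, 18), (2, q, 17), (2, q, 22), (2, q, 6)}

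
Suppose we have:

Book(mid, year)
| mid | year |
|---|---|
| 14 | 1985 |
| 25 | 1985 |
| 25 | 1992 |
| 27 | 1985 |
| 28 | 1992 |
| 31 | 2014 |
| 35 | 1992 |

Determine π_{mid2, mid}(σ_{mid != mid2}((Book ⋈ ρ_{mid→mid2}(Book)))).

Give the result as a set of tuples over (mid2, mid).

{(14, 25), (14, 27), (25, 14), (25, 27), (25, 28), (25, 35), (27, 14), (27, 25), (28, 25), (28, 35), (35, 25), (35, 28)}

ρ[mid→mid2]: schema becomes (mid2, year); tuples unchanged.
Book ⋈ ρ_{mid→mid2}(Book) (natural join on year): {(14, 1985, 14), (14, 1985, 25), (14, 1985, 27), (25, 1985, 14), (25, 1985, 25), (25, 1985, 27), (25, 1992, 25), (25, 1992, 28), (25, 1992, 35), (27, 1985, 14), (27, 1985, 25), (27, 1985, 27), (28, 1992, 25), (28, 1992, 28), (28, 1992, 35), (31, 2014, 31), (35, 1992, 25), (35, 1992, 28), (35, 1992, 35)}
Selection mid != mid2: {(14, 1985, 25), (14, 1985, 27), (25, 1985, 14), (25, 1985, 27), (25, 1992, 28), (25, 1992, 35), (27, 1985, 14), (27, 1985, 25), (28, 1992, 25), (28, 1992, 35), (35, 1992, 25), (35, 1992, 28)}
π_{mid2, mid} gives {(14, 25), (14, 27), (25, 14), (25, 27), (25, 28), (25, 35), (27, 14), (27, 25), (28, 25), (28, 35), (35, 25), (35, 28)}.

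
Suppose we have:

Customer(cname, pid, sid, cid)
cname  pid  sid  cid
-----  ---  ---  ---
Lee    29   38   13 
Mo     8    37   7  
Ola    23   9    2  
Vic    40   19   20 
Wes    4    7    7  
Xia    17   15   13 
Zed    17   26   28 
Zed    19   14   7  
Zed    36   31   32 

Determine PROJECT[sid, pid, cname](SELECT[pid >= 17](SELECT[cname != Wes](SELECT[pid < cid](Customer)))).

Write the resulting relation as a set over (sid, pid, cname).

σ[pid < cid]: keep tuples satisfying pid < cid → {(Wes, 4, 7, 7), (Zed, 17, 26, 28)}
σ[cname != Wes]: keep tuples satisfying cname != Wes → {(Zed, 17, 26, 28)}
σ[pid >= 17]: keep tuples satisfying pid >= 17 → {(Zed, 17, 26, 28)}
Keep only column(s) sid, pid, cname: {(26, 17, Zed)}

{(26, 17, Zed)}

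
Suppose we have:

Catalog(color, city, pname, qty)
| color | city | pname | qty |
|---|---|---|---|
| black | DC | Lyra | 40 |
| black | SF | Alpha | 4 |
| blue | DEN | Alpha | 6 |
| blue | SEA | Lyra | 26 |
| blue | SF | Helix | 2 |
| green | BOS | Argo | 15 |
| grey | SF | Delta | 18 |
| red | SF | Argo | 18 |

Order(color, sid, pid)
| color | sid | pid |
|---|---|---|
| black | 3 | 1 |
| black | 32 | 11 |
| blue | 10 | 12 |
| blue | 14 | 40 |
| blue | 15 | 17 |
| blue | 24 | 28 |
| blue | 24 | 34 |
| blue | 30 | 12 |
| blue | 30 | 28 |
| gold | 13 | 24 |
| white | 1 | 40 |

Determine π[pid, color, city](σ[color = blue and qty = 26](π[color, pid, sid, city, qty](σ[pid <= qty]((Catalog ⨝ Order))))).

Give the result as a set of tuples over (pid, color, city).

{(12, blue, SEA), (17, blue, SEA)}

Natural join on color: {(black, DC, Lyra, 40, 3, 1), (black, DC, Lyra, 40, 32, 11), (black, SF, Alpha, 4, 3, 1), (black, SF, Alpha, 4, 32, 11), (blue, DEN, Alpha, 6, 10, 12), (blue, DEN, Alpha, 6, 14, 40), (blue, DEN, Alpha, 6, 15, 17), (blue, DEN, Alpha, 6, 24, 28), (blue, DEN, Alpha, 6, 24, 34), (blue, DEN, Alpha, 6, 30, 12), (blue, DEN, Alpha, 6, 30, 28), (blue, SEA, Lyra, 26, 10, 12), (blue, SEA, Lyra, 26, 14, 40), (blue, SEA, Lyra, 26, 15, 17), (blue, SEA, Lyra, 26, 24, 28), (blue, SEA, Lyra, 26, 24, 34), (blue, SEA, Lyra, 26, 30, 12), (blue, SEA, Lyra, 26, 30, 28), (blue, SF, Helix, 2, 10, 12), (blue, SF, Helix, 2, 14, 40), (blue, SF, Helix, 2, 15, 17), (blue, SF, Helix, 2, 24, 28), (blue, SF, Helix, 2, 24, 34), (blue, SF, Helix, 2, 30, 12), (blue, SF, Helix, 2, 30, 28)}
Filtering on pid <= qty leaves {(black, DC, Lyra, 40, 3, 1), (black, DC, Lyra, 40, 32, 11), (black, SF, Alpha, 4, 3, 1), (blue, SEA, Lyra, 26, 10, 12), (blue, SEA, Lyra, 26, 15, 17), (blue, SEA, Lyra, 26, 30, 12)}.
Keep only column(s) color, pid, sid, city, qty: {(black, 1, 3, DC, 40), (black, 1, 3, SF, 4), (black, 11, 32, DC, 40), (blue, 12, 10, SEA, 26), (blue, 12, 30, SEA, 26), (blue, 17, 15, SEA, 26)}
Filtering on color = blue and qty = 26 leaves {(blue, 12, 10, SEA, 26), (blue, 12, 30, SEA, 26), (blue, 17, 15, SEA, 26)}.
Keep only column(s) pid, color, city (1 duplicate(s) eliminated): {(12, blue, SEA), (17, blue, SEA)}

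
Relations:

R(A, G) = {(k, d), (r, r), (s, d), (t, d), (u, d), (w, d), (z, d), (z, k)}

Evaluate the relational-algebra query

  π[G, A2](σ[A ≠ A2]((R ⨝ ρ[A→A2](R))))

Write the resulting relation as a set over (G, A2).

ρ[A→A2]: schema becomes (A2, G); tuples unchanged.
Natural join on G: {(k, d, k), (k, d, s), (k, d, t), (k, d, u), (k, d, w), (k, d, z), (r, r, r), (s, d, k), (s, d, s), (s, d, t), (s, d, u), (s, d, w), (s, d, z), (t, d, k), (t, d, s), (t, d, t), (t, d, u), (t, d, w), (t, d, z), (u, d, k), (u, d, s), (u, d, t), (u, d, u), (u, d, w), (u, d, z), (w, d, k), (w, d, s), (w, d, t), (w, d, u), (w, d, w), (w, d, z), (z, d, k), (z, d, s), (z, d, t), (z, d, u), (z, d, w), (z, d, z), (z, k, z)}
Filtering on A ≠ A2 leaves {(k, d, s), (k, d, t), (k, d, u), (k, d, w), (k, d, z), (s, d, k), (s, d, t), (s, d, u), (s, d, w), (s, d, z), (t, d, k), (t, d, s), (t, d, u), (t, d, w), (t, d, z), (u, d, k), (u, d, s), (u, d, t), (u, d, w), (u, d, z), (w, d, k), (w, d, s), (w, d, t), (w, d, u), (w, d, z), (z, d, k), (z, d, s), (z, d, t), (z, d, u), (z, d, w)}.
Keep only column(s) G, A2 (24 duplicate(s) eliminated): {(d, k), (d, s), (d, t), (d, u), (d, w), (d, z)}

{(d, k), (d, s), (d, t), (d, u), (d, w), (d, z)}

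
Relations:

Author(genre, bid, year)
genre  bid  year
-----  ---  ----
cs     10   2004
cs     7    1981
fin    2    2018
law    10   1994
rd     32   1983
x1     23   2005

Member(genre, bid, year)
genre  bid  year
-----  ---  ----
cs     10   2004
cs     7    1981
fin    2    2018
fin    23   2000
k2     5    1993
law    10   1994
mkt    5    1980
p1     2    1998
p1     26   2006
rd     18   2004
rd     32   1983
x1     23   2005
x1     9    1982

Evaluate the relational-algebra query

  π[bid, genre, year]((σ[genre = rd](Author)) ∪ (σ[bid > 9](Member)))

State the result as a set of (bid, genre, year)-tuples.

σ[genre = rd]: keep tuples satisfying genre = rd → {(rd, 32, 1983)}
σ[bid > 9]: keep tuples satisfying bid > 9 → {(cs, 10, 2004), (fin, 23, 2000), (law, 10, 1994), (p1, 26, 2006), (rd, 18, 2004), (rd, 32, 1983), (x1, 23, 2005)}
Taking the union: {(cs, 10, 2004), (fin, 23, 2000), (law, 10, 1994), (p1, 26, 2006), (rd, 18, 2004), (rd, 32, 1983), (x1, 23, 2005)}
Projecting to bid, genre, year: {(10, cs, 2004), (10, law, 1994), (18, rd, 2004), (23, fin, 2000), (23, x1, 2005), (26, p1, 2006), (32, rd, 1983)}

{(10, cs, 2004), (10, law, 1994), (18, rd, 2004), (23, fin, 2000), (23, x1, 2005), (26, p1, 2006), (32, rd, 1983)}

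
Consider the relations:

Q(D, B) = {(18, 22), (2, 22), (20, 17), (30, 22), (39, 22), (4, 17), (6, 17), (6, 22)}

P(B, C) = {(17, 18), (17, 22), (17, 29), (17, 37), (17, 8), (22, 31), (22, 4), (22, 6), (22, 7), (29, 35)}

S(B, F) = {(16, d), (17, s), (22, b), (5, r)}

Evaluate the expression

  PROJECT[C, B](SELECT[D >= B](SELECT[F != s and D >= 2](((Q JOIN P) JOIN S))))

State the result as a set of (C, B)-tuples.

Natural join on B: {(18, 22, 31), (18, 22, 4), (18, 22, 6), (18, 22, 7), (2, 22, 31), (2, 22, 4), (2, 22, 6), (2, 22, 7), (20, 17, 18), (20, 17, 22), (20, 17, 29), (20, 17, 37), (20, 17, 8), (30, 22, 31), (30, 22, 4), (30, 22, 6), (30, 22, 7), (39, 22, 31), (39, 22, 4), (39, 22, 6), (39, 22, 7), (4, 17, 18), (4, 17, 22), (4, 17, 29), (4, 17, 37), (4, 17, 8), (6, 17, 18), (6, 17, 22), (6, 17, 29), (6, 17, 37), (6, 17, 8), (6, 22, 31), (6, 22, 4), (6, 22, 6), (6, 22, 7)}
Natural join on B: {(18, 22, 31, b), (18, 22, 4, b), (18, 22, 6, b), (18, 22, 7, b), (2, 22, 31, b), (2, 22, 4, b), (2, 22, 6, b), (2, 22, 7, b), (20, 17, 18, s), (20, 17, 22, s), (20, 17, 29, s), (20, 17, 37, s), (20, 17, 8, s), (30, 22, 31, b), (30, 22, 4, b), (30, 22, 6, b), (30, 22, 7, b), (39, 22, 31, b), (39, 22, 4, b), (39, 22, 6, b), (39, 22, 7, b), (4, 17, 18, s), (4, 17, 22, s), (4, 17, 29, s), (4, 17, 37, s), (4, 17, 8, s), (6, 17, 18, s), (6, 17, 22, s), (6, 17, 29, s), (6, 17, 37, s), (6, 17, 8, s), (6, 22, 31, b), (6, 22, 4, b), (6, 22, 6, b), (6, 22, 7, b)}
Apply σ_{F != s and D >= 2}; surviving tuples: {(18, 22, 31, b), (18, 22, 4, b), (18, 22, 6, b), (18, 22, 7, b), (2, 22, 31, b), (2, 22, 4, b), (2, 22, 6, b), (2, 22, 7, b), (30, 22, 31, b), (30, 22, 4, b), (30, 22, 6, b), (30, 22, 7, b), (39, 22, 31, b), (39, 22, 4, b), (39, 22, 6, b), (39, 22, 7, b), (6, 22, 31, b), (6, 22, 4, b), (6, 22, 6, b), (6, 22, 7, b)}
Apply σ_{D >= B}; surviving tuples: {(30, 22, 31, b), (30, 22, 4, b), (30, 22, 6, b), (30, 22, 7, b), (39, 22, 31, b), (39, 22, 4, b), (39, 22, 6, b), (39, 22, 7, b)}
π_{C, B} gives {(31, 22), (4, 22), (6, 22), (7, 22)} (4 duplicate(s) eliminated).

{(31, 22), (4, 22), (6, 22), (7, 22)}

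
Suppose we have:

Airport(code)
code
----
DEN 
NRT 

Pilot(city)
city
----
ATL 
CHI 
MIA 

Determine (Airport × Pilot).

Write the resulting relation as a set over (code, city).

{(DEN, ATL), (DEN, CHI), (DEN, MIA), (NRT, ATL), (NRT, CHI), (NRT, MIA)}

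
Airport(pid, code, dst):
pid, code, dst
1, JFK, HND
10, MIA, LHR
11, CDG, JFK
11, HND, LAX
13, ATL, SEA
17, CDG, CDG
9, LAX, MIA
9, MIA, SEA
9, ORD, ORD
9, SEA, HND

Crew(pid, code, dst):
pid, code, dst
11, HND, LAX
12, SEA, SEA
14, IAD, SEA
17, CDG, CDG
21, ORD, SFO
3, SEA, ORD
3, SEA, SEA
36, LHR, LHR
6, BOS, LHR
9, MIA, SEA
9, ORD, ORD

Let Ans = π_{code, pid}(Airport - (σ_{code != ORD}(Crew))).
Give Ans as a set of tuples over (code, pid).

{(ATL, 13), (CDG, 11), (JFK, 1), (LAX, 9), (MIA, 10), (ORD, 9), (SEA, 9)}

Apply σ_{code != ORD}; surviving tuples: {(11, HND, LAX), (12, SEA, SEA), (14, IAD, SEA), (17, CDG, CDG), (3, SEA, ORD), (3, SEA, SEA), (36, LHR, LHR), (6, BOS, LHR), (9, MIA, SEA)}
Set difference of the two operands is {(1, JFK, HND), (10, MIA, LHR), (11, CDG, JFK), (13, ATL, SEA), (9, LAX, MIA), (9, ORD, ORD), (9, SEA, HND)}.
Keep only column(s) code, pid: {(ATL, 13), (CDG, 11), (JFK, 1), (LAX, 9), (MIA, 10), (ORD, 9), (SEA, 9)}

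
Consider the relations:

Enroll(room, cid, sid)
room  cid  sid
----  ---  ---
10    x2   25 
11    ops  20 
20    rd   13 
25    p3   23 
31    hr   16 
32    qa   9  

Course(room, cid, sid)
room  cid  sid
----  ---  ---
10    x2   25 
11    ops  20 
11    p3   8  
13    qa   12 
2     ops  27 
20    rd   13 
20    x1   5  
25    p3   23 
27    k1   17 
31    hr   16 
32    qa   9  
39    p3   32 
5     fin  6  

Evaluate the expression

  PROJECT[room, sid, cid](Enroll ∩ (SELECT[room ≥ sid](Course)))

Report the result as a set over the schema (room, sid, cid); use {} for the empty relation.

σ[room ≥ sid]: keep tuples satisfying room ≥ sid → {(11, p3, 8), (13, qa, 12), (20, rd, 13), (20, x1, 5), (25, p3, 23), (27, k1, 17), (31, hr, 16), (32, qa, 9), (39, p3, 32)}
Set intersection of the two operands is {(20, rd, 13), (25, p3, 23), (31, hr, 16), (32, qa, 9)}.
π[room, sid, cid]: project onto (room, sid, cid) → {(20, 13, rd), (25, 23, p3), (31, 16, hr), (32, 9, qa)}

{(20, 13, rd), (25, 23, p3), (31, 16, hr), (32, 9, qa)}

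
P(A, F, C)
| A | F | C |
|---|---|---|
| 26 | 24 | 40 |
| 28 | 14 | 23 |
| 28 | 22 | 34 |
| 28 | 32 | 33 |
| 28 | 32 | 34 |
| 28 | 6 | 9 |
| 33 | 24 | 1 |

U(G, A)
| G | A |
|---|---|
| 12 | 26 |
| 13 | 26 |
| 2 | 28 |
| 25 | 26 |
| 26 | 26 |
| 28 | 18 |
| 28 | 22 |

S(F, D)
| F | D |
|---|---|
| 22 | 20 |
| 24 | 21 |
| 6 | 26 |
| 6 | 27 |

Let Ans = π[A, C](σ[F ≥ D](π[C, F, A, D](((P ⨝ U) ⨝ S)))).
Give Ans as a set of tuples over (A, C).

{(26, 40), (28, 34)}

Natural join on A: {(26, 24, 40, 12), (26, 24, 40, 13), (26, 24, 40, 25), (26, 24, 40, 26), (28, 14, 23, 2), (28, 22, 34, 2), (28, 32, 33, 2), (28, 32, 34, 2), (28, 6, 9, 2)}
Natural join on F: {(26, 24, 40, 12, 21), (26, 24, 40, 13, 21), (26, 24, 40, 25, 21), (26, 24, 40, 26, 21), (28, 22, 34, 2, 20), (28, 6, 9, 2, 26), (28, 6, 9, 2, 27)}
Projecting to C, F, A, D (3 duplicate(s) eliminated): {(34, 22, 28, 20), (40, 24, 26, 21), (9, 6, 28, 26), (9, 6, 28, 27)}
σ[F ≥ D]: keep tuples satisfying F ≥ D → {(34, 22, 28, 20), (40, 24, 26, 21)}
Projecting to A, C: {(26, 40), (28, 34)}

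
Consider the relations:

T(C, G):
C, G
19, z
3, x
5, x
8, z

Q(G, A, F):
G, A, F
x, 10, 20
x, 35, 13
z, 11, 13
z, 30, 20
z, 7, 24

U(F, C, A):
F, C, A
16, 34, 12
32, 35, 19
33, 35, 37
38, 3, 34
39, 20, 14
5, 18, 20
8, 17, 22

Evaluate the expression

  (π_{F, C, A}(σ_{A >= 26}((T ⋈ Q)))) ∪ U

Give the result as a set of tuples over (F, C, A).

T ⋈ Q (natural join on G): {(19, z, 11, 13), (19, z, 30, 20), (19, z, 7, 24), (3, x, 10, 20), (3, x, 35, 13), (5, x, 10, 20), (5, x, 35, 13), (8, z, 11, 13), (8, z, 30, 20), (8, z, 7, 24)}
σ[A >= 26]: keep tuples satisfying A >= 26 → {(19, z, 30, 20), (3, x, 35, 13), (5, x, 35, 13), (8, z, 30, 20)}
Keep only column(s) F, C, A: {(13, 3, 35), (13, 5, 35), (20, 19, 30), (20, 8, 30)}
Taking the union: {(13, 3, 35), (13, 5, 35), (16, 34, 12), (20, 19, 30), (20, 8, 30), (32, 35, 19), (33, 35, 37), (38, 3, 34), (39, 20, 14), (5, 18, 20), (8, 17, 22)}

{(13, 3, 35), (13, 5, 35), (16, 34, 12), (20, 19, 30), (20, 8, 30), (32, 35, 19), (33, 35, 37), (38, 3, 34), (39, 20, 14), (5, 18, 20), (8, 17, 22)}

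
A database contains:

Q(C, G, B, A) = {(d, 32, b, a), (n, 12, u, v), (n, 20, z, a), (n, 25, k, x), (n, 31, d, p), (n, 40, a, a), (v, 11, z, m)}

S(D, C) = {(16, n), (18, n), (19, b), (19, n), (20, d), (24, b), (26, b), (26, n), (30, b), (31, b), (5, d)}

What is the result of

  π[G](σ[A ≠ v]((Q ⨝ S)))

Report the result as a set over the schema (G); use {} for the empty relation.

Natural join on C: {(d, 32, b, a, 20), (d, 32, b, a, 5), (n, 12, u, v, 16), (n, 12, u, v, 18), (n, 12, u, v, 19), (n, 12, u, v, 26), (n, 20, z, a, 16), (n, 20, z, a, 18), (n, 20, z, a, 19), (n, 20, z, a, 26), (n, 25, k, x, 16), (n, 25, k, x, 18), (n, 25, k, x, 19), (n, 25, k, x, 26), (n, 31, d, p, 16), (n, 31, d, p, 18), (n, 31, d, p, 19), (n, 31, d, p, 26), (n, 40, a, a, 16), (n, 40, a, a, 18), (n, 40, a, a, 19), (n, 40, a, a, 26)}
Selection A ≠ v: {(d, 32, b, a, 20), (d, 32, b, a, 5), (n, 20, z, a, 16), (n, 20, z, a, 18), (n, 20, z, a, 19), (n, 20, z, a, 26), (n, 25, k, x, 16), (n, 25, k, x, 18), (n, 25, k, x, 19), (n, 25, k, x, 26), (n, 31, d, p, 16), (n, 31, d, p, 18), (n, 31, d, p, 19), (n, 31, d, p, 26), (n, 40, a, a, 16), (n, 40, a, a, 18), (n, 40, a, a, 19), (n, 40, a, a, 26)}
Keep only column(s) G (13 duplicate(s) eliminated): {20, 25, 31, 32, 40}

{20, 25, 31, 32, 40}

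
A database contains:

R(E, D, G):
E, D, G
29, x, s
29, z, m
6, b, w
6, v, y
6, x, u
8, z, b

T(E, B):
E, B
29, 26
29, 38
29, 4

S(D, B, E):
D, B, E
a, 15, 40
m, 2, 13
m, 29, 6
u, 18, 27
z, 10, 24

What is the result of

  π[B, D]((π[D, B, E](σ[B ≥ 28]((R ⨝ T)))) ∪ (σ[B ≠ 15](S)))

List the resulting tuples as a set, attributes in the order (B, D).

{(10, z), (18, u), (2, m), (29, m), (38, x), (38, z)}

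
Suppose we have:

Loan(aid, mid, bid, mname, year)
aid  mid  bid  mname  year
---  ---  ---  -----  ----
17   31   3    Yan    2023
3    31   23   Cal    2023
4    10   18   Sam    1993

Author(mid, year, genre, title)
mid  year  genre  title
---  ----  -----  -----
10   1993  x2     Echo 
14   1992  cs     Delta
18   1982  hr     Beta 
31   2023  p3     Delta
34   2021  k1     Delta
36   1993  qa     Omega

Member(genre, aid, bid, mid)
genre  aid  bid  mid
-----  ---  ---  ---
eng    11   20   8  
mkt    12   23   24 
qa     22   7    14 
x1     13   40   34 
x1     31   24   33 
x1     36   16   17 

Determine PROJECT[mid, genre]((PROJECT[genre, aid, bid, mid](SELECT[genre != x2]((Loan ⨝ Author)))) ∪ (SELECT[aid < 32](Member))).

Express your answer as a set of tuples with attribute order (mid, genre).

{(14, qa), (24, mkt), (31, p3), (33, x1), (34, x1), (8, eng)}

Joining Loan and Author on mid, year yields {(17, 31, 3, Yan, 2023, p3, Delta), (3, 31, 23, Cal, 2023, p3, Delta), (4, 10, 18, Sam, 1993, x2, Echo)}.
Apply σ_{genre != x2}; surviving tuples: {(17, 31, 3, Yan, 2023, p3, Delta), (3, 31, 23, Cal, 2023, p3, Delta)}
Keep only column(s) genre, aid, bid, mid: {(p3, 17, 3, 31), (p3, 3, 23, 31)}
Apply σ_{aid < 32}; surviving tuples: {(eng, 11, 20, 8), (mkt, 12, 23, 24), (qa, 22, 7, 14), (x1, 13, 40, 34), (x1, 31, 24, 33)}
Union: {(p3, 17, 3, 31), (p3, 3, 23, 31)} with {(eng, 11, 20, 8), (mkt, 12, 23, 24), (qa, 22, 7, 14), (x1, 13, 40, 34), (x1, 31, 24, 33)} → {(eng, 11, 20, 8), (mkt, 12, 23, 24), (p3, 17, 3, 31), (p3, 3, 23, 31), (qa, 22, 7, 14), (x1, 13, 40, 34), (x1, 31, 24, 33)}
Keep only column(s) mid, genre (1 duplicate(s) eliminated): {(14, qa), (24, mkt), (31, p3), (33, x1), (34, x1), (8, eng)}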